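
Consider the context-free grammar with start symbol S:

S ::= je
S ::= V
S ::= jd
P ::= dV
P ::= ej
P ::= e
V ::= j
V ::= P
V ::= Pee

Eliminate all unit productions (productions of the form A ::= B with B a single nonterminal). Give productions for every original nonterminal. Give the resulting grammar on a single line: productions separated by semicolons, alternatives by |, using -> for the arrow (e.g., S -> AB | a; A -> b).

S -> e | j | dV | ej | jd | je | Pee; P -> e | dV | ej; V -> e | j | dV | ej | Pee

Unit productions: S->V, V->P.
Unit pairs (A ⇒* B via units): (S,P), (S,V), (V,P).
S: inherits non-unit rules of {P, S, V} → Pee | dV | e | ej | j | jd | je.
P: inherits non-unit rules of {P} → dV | e | ej.
V: inherits non-unit rules of {P, V} → Pee | dV | e | ej | j.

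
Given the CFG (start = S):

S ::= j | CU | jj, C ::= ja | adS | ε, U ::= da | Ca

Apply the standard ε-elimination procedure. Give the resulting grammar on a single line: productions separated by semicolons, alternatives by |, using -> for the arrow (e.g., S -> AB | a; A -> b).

Nullable set: {C}.
S -> CU: C nullable, giving CU | U.
Drop C -> ε.
U -> Ca: C nullable, giving Ca | a.
Unchanged (no nullable symbols): S -> j; S -> jj; C -> adS; C -> ja; U -> da.

S -> U | j | CU | jj; C -> ja | adS; U -> a | Ca | da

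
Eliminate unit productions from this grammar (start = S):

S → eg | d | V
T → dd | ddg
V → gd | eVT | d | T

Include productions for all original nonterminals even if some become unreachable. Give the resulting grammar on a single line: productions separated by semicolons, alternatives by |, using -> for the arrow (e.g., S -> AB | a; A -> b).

Unit productions: S->V, V->T.
Unit pairs (A ⇒* B via units): (S,T), (S,V), (V,T).
S: inherits non-unit rules of {S, T, V} → d | dd | ddg | eVT | eg | gd.
T: inherits non-unit rules of {T} → dd | ddg.
V: inherits non-unit rules of {T, V} → d | dd | ddg | eVT | gd.

S -> d | dd | eg | gd | ddg | eVT; T -> dd | ddg; V -> d | dd | gd | ddg | eVT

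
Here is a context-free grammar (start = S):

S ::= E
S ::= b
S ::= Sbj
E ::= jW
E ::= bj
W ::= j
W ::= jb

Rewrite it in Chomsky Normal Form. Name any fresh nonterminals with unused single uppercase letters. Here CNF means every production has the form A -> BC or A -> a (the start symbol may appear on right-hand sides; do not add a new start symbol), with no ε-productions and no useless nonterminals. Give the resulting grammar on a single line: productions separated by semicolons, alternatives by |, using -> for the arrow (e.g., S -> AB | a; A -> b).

S -> b | AB | BW | SC; A -> b; B -> j; C -> AB; W -> j | BA

No ε-productions.
After unit-elimination: S -> b | bj | jW | Sbj; E -> bj | jW; W -> j | jb.
TERM: introduce A -> b, B -> j and substitute in every rule of length ≥2.
BIN: S -> SAB becomes S -> SC, C -> AB.
Drop unreachable/unproductive: E.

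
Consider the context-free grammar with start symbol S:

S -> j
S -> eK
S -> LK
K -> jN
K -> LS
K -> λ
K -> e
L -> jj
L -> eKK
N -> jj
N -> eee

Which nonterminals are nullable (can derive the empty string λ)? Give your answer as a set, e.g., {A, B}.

{K}

Directly nullable (have an ε-rule): {K}.
Not nullable: L, N, S — each has a terminal in every rule's right-hand side or depends on a non-nullable symbol.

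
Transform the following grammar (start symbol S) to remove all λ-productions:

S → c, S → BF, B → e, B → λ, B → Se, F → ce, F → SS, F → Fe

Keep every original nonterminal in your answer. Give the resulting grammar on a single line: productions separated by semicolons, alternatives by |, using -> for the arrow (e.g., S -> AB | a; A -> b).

S -> F | c | BF; B -> e | Se; F -> Fe | SS | ce

Nullable set: {B}.
S -> BF: B nullable, giving BF | F.
Drop B -> λ.
Unchanged (no nullable symbols): S -> c; B -> Se; B -> e; F -> Fe; F -> SS; F -> ce.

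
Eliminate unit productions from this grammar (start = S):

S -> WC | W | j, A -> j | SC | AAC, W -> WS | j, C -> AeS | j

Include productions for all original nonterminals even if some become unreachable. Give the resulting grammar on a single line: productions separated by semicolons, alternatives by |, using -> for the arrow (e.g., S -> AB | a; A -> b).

Unit productions: S->W.
Unit pairs (A ⇒* B via units): (S,W).
S: inherits non-unit rules of {S, W} → WC | WS | j.
A: inherits non-unit rules of {A} → AAC | SC | j.
C: inherits non-unit rules of {C} → AeS | j.
W: inherits non-unit rules of {W} → WS | j.

S -> j | WC | WS; A -> j | SC | AAC; C -> j | AeS; W -> j | WS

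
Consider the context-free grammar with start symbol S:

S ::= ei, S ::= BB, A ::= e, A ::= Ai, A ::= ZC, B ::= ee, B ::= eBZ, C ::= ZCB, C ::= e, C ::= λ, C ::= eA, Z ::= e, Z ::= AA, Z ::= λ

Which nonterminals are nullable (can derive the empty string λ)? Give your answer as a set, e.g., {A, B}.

{A, C, Z}

Directly nullable (have an ε-rule): {C, Z}.
A is nullable via A -> ZC (every symbol on the right is already known nullable).
Not nullable: B, S — each has a terminal in every rule's right-hand side or depends on a non-nullable symbol.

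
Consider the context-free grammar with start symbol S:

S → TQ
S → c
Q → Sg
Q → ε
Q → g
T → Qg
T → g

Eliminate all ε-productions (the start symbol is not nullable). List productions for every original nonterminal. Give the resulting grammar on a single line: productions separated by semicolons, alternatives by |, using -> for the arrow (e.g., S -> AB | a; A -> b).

Nullable set: {Q}.
S -> TQ: Q nullable, giving T | TQ.
Drop Q -> ε.
T -> Qg: Q nullable, giving Qg | g.
Unchanged (no nullable symbols): S -> c; Q -> Sg; Q -> g; T -> g.

S -> T | c | TQ; Q -> g | Sg; T -> g | Qg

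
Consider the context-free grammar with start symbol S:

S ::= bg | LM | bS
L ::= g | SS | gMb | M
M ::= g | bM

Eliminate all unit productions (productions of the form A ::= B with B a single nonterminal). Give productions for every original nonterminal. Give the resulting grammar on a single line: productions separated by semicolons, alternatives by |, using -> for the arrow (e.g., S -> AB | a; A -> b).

S -> LM | bS | bg; L -> g | SS | bM | gMb; M -> g | bM

Unit productions: L->M.
Unit pairs (A ⇒* B via units): (L,M).
S: inherits non-unit rules of {S} → LM | bS | bg.
L: inherits non-unit rules of {L, M} → SS | bM | g | gMb.
M: inherits non-unit rules of {M} → bM | g.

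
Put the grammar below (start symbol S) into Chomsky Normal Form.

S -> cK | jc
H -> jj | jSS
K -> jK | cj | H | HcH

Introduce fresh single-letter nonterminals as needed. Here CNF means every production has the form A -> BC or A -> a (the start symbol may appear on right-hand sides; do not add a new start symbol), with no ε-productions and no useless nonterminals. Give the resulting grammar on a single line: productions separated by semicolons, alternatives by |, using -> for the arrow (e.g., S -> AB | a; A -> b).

No ε-productions.
After unit-elimination: S -> cK | jc; H -> jj | jSS; K -> cj | jK | jj | HcH | jSS.
TERM: introduce B -> c, A -> j and substitute in every rule of length ≥2.
BIN: H -> ASS becomes H -> AC, C -> SS; K -> ASS becomes K -> AD, D -> SS; K -> HBH becomes K -> HE, E -> BH.

S -> AB | BK; A -> j; B -> c; C -> SS; D -> SS; E -> BH; H -> AA | AC; K -> AA | AD | AK | BA | HE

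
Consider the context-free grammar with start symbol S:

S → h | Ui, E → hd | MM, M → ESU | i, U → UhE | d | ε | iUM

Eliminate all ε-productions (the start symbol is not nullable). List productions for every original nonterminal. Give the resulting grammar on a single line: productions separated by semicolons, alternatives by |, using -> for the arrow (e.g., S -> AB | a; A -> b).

Nullable set: {U}.
S -> Ui: U nullable, giving Ui | i.
M -> ESU: U nullable, giving ES | ESU.
Drop U -> ε.
U -> UhE: U nullable, giving UhE | hE.
U -> iUM: U nullable, giving iM | iUM.
Unchanged (no nullable symbols): S -> h; E -> MM; E -> hd; M -> i; U -> d.

S -> h | i | Ui; E -> MM | hd; M -> i | ES | ESU; U -> d | hE | iM | UhE | iUM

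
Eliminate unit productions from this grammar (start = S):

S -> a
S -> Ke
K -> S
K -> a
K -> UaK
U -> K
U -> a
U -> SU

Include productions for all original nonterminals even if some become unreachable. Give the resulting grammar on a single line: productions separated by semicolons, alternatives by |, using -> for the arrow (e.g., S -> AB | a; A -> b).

Unit productions: K->S, U->K.
Unit pairs (A ⇒* B via units): (K,S), (U,K), (U,S).
S: inherits non-unit rules of {S} → Ke | a.
K: inherits non-unit rules of {K, S} → Ke | UaK | a.
U: inherits non-unit rules of {K, S, U} → Ke | SU | UaK | a.

S -> a | Ke; K -> a | Ke | UaK; U -> a | Ke | SU | UaK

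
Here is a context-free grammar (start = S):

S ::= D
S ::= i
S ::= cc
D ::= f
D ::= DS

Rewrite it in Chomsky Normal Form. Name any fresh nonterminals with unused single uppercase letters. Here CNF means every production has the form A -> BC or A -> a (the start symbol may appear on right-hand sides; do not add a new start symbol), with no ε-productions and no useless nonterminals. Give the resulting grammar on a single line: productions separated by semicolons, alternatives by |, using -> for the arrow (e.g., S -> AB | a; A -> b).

S -> f | i | AA | DS; A -> c; D -> f | DS

No ε-productions.
After unit-elimination: S -> f | i | DS | cc; D -> f | DS.
TERM: introduce A -> c and substitute in every rule of length ≥2.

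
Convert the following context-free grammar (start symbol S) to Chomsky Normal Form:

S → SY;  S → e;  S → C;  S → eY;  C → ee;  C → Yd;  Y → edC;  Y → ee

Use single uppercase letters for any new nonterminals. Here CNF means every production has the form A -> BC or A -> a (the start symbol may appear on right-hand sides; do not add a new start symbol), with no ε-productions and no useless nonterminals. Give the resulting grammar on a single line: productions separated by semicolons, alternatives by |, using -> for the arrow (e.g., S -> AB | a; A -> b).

S -> e | BB | BY | SY | YA; A -> d; B -> e; C -> BB | YA; D -> AC; Y -> BB | BD

No ε-productions.
After unit-elimination: S -> e | SY | Yd | eY | ee; C -> Yd | ee; Y -> ee | edC.
TERM: introduce A -> d, B -> e and substitute in every rule of length ≥2.
BIN: Y -> BAC becomes Y -> BD, D -> AC.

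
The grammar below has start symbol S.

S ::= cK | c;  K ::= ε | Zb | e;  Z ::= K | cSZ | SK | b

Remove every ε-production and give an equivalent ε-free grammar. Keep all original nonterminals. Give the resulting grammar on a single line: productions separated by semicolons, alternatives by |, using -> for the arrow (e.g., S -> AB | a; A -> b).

Nullable set: {K, Z}.
S -> cK: K nullable, giving c | cK.
Drop K -> ε.
K -> Zb: Z nullable, giving Zb | b.
Z -> K: K nullable, giving K.
Z -> SK: K nullable, giving S | SK.
Z -> cSZ: Z nullable, giving cS | cSZ.
Unchanged (no nullable symbols): S -> c; K -> e; Z -> b.

S -> c | cK; K -> b | e | Zb; Z -> K | S | b | SK | cS | cSZ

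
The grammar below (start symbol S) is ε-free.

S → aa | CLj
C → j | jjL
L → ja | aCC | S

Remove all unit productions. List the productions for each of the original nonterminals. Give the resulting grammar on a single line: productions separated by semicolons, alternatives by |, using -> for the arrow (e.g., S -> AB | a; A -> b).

S -> aa | CLj; C -> j | jjL; L -> aa | ja | CLj | aCC

Unit productions: L->S.
Unit pairs (A ⇒* B via units): (L,S).
S: inherits non-unit rules of {S} → CLj | aa.
C: inherits non-unit rules of {C} → j | jjL.
L: inherits non-unit rules of {L, S} → CLj | aCC | aa | ja.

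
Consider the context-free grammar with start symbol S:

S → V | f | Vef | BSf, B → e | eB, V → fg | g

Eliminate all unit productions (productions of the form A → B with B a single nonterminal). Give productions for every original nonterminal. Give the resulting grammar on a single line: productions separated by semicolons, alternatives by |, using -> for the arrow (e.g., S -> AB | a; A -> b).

Unit productions: S->V.
Unit pairs (A ⇒* B via units): (S,V).
S: inherits non-unit rules of {S, V} → BSf | Vef | f | fg | g.
B: inherits non-unit rules of {B} → e | eB.
V: inherits non-unit rules of {V} → fg | g.

S -> f | g | fg | BSf | Vef; B -> e | eB; V -> g | fg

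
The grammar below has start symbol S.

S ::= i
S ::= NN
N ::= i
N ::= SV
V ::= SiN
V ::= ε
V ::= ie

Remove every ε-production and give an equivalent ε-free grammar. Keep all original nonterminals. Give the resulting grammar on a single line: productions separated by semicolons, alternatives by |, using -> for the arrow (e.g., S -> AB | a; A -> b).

Nullable set: {V}.
N -> SV: V nullable, giving S | SV.
Drop V -> ε.
Unchanged (no nullable symbols): S -> NN; S -> i; N -> i; V -> SiN; V -> ie.

S -> i | NN; N -> S | i | SV; V -> ie | SiN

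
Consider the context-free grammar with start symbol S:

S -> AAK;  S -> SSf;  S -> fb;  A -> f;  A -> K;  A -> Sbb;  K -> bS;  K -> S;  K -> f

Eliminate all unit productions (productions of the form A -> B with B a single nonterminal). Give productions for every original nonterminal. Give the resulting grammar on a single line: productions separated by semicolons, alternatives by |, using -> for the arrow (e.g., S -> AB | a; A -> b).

S -> fb | AAK | SSf; A -> f | bS | fb | AAK | SSf | Sbb; K -> f | bS | fb | AAK | SSf

Unit productions: A->K, K->S.
Unit pairs (A ⇒* B via units): (A,K), (A,S), (K,S).
S: inherits non-unit rules of {S} → AAK | SSf | fb.
A: inherits non-unit rules of {A, K, S} → AAK | SSf | Sbb | bS | f | fb.
K: inherits non-unit rules of {K, S} → AAK | SSf | bS | f | fb.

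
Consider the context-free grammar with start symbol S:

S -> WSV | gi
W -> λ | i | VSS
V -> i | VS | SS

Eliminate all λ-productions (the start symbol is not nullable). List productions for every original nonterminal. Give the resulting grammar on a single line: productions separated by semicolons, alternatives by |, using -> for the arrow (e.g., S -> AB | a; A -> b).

S -> SV | gi | WSV; V -> i | SS | VS; W -> i | VSS

Nullable set: {W}.
S -> WSV: W nullable, giving SV | WSV.
Drop W -> λ.
Unchanged (no nullable symbols): S -> gi; V -> SS; V -> VS; V -> i; W -> VSS; W -> i.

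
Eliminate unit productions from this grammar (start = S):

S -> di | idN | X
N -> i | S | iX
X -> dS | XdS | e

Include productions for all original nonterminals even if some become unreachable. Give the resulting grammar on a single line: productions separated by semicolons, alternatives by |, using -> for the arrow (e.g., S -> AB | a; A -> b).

Unit productions: N->S, S->X.
Unit pairs (A ⇒* B via units): (N,S), (N,X), (S,X).
S: inherits non-unit rules of {S, X} → XdS | dS | di | e | idN.
N: inherits non-unit rules of {N, S, X} → XdS | dS | di | e | i | iX | idN.
X: inherits non-unit rules of {X} → XdS | dS | e.

S -> e | dS | di | XdS | idN; N -> e | i | dS | di | iX | XdS | idN; X -> e | dS | XdS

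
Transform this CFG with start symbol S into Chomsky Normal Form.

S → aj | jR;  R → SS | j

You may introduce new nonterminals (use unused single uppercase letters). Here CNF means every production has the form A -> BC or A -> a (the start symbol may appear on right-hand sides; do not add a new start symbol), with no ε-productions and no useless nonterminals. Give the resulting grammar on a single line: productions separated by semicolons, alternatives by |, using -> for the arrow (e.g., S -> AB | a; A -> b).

No ε-productions.
No unit productions to eliminate.
TERM: introduce A -> a, B -> j and substitute in every rule of length ≥2.

S -> AB | BR; A -> a; B -> j; R -> j | SS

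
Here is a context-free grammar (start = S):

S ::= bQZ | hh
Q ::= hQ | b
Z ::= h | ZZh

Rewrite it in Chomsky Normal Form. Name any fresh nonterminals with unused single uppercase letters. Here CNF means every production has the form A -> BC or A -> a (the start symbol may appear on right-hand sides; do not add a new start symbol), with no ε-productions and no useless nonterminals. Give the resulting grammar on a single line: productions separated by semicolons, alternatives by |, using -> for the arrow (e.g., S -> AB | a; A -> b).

S -> AA | BC; A -> h; B -> b; C -> QZ; D -> ZA; Q -> b | AQ; Z -> h | ZD

No ε-productions.
No unit productions to eliminate.
TERM: introduce B -> b, A -> h and substitute in every rule of length ≥2.
BIN: S -> BQZ becomes S -> BC, C -> QZ; Z -> ZZA becomes Z -> ZD, D -> ZA.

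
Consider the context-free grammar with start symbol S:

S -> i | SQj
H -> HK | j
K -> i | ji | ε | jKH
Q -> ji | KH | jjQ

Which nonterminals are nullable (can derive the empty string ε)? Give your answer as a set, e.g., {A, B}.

{K}

Directly nullable (have an ε-rule): {K}.
Not nullable: H, Q, S — each has a terminal in every rule's right-hand side or depends on a non-nullable symbol.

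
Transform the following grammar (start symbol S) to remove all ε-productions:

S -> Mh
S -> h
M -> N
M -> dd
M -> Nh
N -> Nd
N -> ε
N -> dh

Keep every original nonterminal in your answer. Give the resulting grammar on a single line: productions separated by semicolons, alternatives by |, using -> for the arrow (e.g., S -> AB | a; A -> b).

Nullable set: {M, N}.
S -> Mh: M nullable, giving Mh | h.
M -> N: N nullable, giving N.
M -> Nh: N nullable, giving Nh | h.
Drop N -> ε.
N -> Nd: N nullable, giving Nd | d.
Unchanged (no nullable symbols): S -> h; M -> dd; N -> dh.

S -> h | Mh; M -> N | h | Nh | dd; N -> d | Nd | dh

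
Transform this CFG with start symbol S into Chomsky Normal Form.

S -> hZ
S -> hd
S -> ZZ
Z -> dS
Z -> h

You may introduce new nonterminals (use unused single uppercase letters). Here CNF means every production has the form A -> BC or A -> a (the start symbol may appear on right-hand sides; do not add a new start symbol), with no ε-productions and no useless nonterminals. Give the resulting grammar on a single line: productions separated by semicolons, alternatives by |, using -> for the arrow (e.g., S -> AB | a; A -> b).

S -> AB | AZ | ZZ; A -> h; B -> d; Z -> h | BS

No ε-productions.
No unit productions to eliminate.
TERM: introduce B -> d, A -> h and substitute in every rule of length ≥2.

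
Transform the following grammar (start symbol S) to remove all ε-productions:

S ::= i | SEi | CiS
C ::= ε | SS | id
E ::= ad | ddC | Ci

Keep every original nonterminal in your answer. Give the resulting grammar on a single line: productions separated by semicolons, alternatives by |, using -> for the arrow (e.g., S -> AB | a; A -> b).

Nullable set: {C}.
S -> CiS: C nullable, giving CiS | iS.
Drop C -> ε.
E -> Ci: C nullable, giving Ci | i.
E -> ddC: C nullable, giving dd | ddC.
Unchanged (no nullable symbols): S -> SEi; S -> i; C -> SS; C -> id; E -> ad.

S -> i | iS | CiS | SEi; C -> SS | id; E -> i | Ci | ad | dd | ddC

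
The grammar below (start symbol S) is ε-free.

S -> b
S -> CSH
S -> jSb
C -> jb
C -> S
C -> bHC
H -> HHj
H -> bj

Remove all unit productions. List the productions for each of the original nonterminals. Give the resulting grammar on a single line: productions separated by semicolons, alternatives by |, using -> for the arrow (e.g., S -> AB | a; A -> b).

Unit productions: C->S.
Unit pairs (A ⇒* B via units): (C,S).
S: inherits non-unit rules of {S} → CSH | b | jSb.
C: inherits non-unit rules of {C, S} → CSH | b | bHC | jSb | jb.
H: inherits non-unit rules of {H} → HHj | bj.

S -> b | CSH | jSb; C -> b | jb | CSH | bHC | jSb; H -> bj | HHj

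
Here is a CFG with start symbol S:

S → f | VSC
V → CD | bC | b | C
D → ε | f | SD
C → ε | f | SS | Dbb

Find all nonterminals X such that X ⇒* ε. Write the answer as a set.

Directly nullable (have an ε-rule): {C, D}.
V is nullable via V -> C (every symbol on the right is already known nullable).
Not nullable: S — each has a terminal in every rule's right-hand side or depends on a non-nullable symbol.

{C, D, V}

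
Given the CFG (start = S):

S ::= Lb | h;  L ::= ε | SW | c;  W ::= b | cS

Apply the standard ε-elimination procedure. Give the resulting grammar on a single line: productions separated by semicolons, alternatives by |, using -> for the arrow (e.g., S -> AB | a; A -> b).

S -> b | h | Lb; L -> c | SW; W -> b | cS

Nullable set: {L}.
S -> Lb: L nullable, giving Lb | b.
Drop L -> ε.
Unchanged (no nullable symbols): S -> h; L -> SW; L -> c; W -> b; W -> cS.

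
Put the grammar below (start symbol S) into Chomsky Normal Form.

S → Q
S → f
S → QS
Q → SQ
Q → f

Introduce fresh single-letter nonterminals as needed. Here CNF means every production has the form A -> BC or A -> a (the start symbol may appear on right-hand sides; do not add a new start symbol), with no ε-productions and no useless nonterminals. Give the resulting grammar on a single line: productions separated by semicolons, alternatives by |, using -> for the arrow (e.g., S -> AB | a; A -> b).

No ε-productions.
After unit-elimination: S -> f | QS | SQ; Q -> f | SQ.

S -> f | QS | SQ; Q -> f | SQ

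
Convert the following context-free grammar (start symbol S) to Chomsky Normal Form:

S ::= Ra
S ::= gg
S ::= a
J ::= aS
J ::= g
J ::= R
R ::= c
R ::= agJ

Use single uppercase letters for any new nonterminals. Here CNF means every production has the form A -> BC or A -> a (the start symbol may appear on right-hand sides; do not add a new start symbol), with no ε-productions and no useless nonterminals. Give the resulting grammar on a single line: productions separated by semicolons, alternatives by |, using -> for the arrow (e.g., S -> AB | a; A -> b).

S -> a | BB | RA; A -> a; B -> g; C -> BJ; D -> BJ; J -> c | g | AC | AS; R -> c | AD

No ε-productions.
After unit-elimination: S -> a | Ra | gg; J -> c | g | aS | agJ; R -> c | agJ.
TERM: introduce A -> a, B -> g and substitute in every rule of length ≥2.
BIN: J -> ABJ becomes J -> AC, C -> BJ; R -> ABJ becomes R -> AD, D -> BJ.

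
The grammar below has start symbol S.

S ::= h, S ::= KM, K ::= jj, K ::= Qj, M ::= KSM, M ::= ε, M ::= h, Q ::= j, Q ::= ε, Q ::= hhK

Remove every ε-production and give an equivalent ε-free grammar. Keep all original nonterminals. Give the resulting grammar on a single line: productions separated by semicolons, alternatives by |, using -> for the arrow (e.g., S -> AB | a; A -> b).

Nullable set: {M, Q}.
S -> KM: M nullable, giving K | KM.
K -> Qj: Q nullable, giving Qj | j.
Drop M -> ε.
M -> KSM: M nullable, giving KS | KSM.
Drop Q -> ε.
Unchanged (no nullable symbols): S -> h; K -> jj; M -> h; Q -> hhK; Q -> j.

S -> K | h | KM; K -> j | Qj | jj; M -> h | KS | KSM; Q -> j | hhK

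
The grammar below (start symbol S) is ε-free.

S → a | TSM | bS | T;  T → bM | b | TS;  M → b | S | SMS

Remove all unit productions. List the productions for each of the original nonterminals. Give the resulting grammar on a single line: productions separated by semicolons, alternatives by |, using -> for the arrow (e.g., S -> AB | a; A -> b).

Unit productions: M->S, S->T.
Unit pairs (A ⇒* B via units): (M,S), (M,T), (S,T).
S: inherits non-unit rules of {S, T} → TS | TSM | a | b | bM | bS.
M: inherits non-unit rules of {M, S, T} → SMS | TS | TSM | a | b | bM | bS.
T: inherits non-unit rules of {T} → TS | b | bM.

S -> a | b | TS | bM | bS | TSM; M -> a | b | TS | bM | bS | SMS | TSM; T -> b | TS | bM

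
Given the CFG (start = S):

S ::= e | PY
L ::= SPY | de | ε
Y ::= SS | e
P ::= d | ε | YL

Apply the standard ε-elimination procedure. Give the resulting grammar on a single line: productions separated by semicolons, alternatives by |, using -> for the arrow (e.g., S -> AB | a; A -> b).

Nullable set: {L, P}.
S -> PY: P nullable, giving PY | Y.
Drop L -> ε.
L -> SPY: P nullable, giving SPY | SY.
Drop P -> ε.
P -> YL: L nullable, giving Y | YL.
Unchanged (no nullable symbols): S -> e; L -> de; P -> d; Y -> SS; Y -> e.

S -> Y | e | PY; L -> SY | de | SPY; P -> Y | d | YL; Y -> e | SS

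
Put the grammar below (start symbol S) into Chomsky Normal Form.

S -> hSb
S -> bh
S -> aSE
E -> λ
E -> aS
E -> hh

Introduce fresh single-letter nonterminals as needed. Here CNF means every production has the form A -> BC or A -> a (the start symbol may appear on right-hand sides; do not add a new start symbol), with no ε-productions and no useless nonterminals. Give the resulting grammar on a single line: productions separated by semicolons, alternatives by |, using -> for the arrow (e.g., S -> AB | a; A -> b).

Nullable: {E}; after ε-elimination: S -> aS | bh | aSE | hSb; E -> aS | hh.
No unit productions to eliminate.
TERM: introduce A -> a, C -> b, B -> h and substitute in every rule of length ≥2.
BIN: S -> ASE becomes S -> AD, D -> SE; S -> BSC becomes S -> BF, F -> SC.

S -> AD | AS | BF | CB; A -> a; B -> h; C -> b; D -> SE; E -> AS | BB; F -> SC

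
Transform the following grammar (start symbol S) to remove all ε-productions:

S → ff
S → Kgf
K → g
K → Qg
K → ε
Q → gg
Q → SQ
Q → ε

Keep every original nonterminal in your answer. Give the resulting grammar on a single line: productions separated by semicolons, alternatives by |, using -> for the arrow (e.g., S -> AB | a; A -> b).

Nullable set: {K, Q}.
S -> Kgf: K nullable, giving Kgf | gf.
Drop K -> ε.
K -> Qg: Q nullable, giving Qg | g.
Drop Q -> ε.
Q -> SQ: Q nullable, giving S | SQ.
Unchanged (no nullable symbols): S -> ff; K -> g; Q -> gg.

S -> ff | gf | Kgf; K -> g | Qg; Q -> S | SQ | gg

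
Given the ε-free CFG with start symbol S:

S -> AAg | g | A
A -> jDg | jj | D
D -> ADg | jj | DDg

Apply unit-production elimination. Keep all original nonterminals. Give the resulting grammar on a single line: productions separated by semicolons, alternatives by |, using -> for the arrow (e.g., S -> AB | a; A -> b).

S -> g | jj | AAg | ADg | DDg | jDg; A -> jj | ADg | DDg | jDg; D -> jj | ADg | DDg

Unit productions: A->D, S->A.
Unit pairs (A ⇒* B via units): (A,D), (S,A), (S,D).
S: inherits non-unit rules of {A, D, S} → AAg | ADg | DDg | g | jDg | jj.
A: inherits non-unit rules of {A, D} → ADg | DDg | jDg | jj.
D: inherits non-unit rules of {D} → ADg | DDg | jj.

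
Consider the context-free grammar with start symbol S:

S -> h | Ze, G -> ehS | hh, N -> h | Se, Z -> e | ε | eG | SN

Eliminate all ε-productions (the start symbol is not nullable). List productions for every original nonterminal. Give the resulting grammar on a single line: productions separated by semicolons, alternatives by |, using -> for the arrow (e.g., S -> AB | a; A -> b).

S -> e | h | Ze; G -> hh | ehS; N -> h | Se; Z -> e | SN | eG

Nullable set: {Z}.
S -> Ze: Z nullable, giving Ze | e.
Drop Z -> ε.
Unchanged (no nullable symbols): S -> h; G -> ehS; G -> hh; N -> Se; N -> h; Z -> SN; Z -> e; Z -> eG.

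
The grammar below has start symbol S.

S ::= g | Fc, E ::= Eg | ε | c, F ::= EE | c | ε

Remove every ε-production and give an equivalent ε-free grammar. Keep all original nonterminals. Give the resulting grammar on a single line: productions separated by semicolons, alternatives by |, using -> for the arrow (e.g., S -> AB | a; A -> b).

S -> c | g | Fc; E -> c | g | Eg; F -> E | c | EE

Nullable set: {E, F}.
S -> Fc: F nullable, giving Fc | c.
Drop E -> ε.
E -> Eg: E nullable, giving Eg | g.
Drop F -> ε.
F -> EE: E, E nullable, giving E | EE.
Unchanged (no nullable symbols): S -> g; E -> c; F -> c.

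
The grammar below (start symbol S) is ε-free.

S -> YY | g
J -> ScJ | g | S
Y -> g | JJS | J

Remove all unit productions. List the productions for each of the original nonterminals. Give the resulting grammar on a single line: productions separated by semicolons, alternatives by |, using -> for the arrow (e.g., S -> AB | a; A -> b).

S -> g | YY; J -> g | YY | ScJ; Y -> g | YY | JJS | ScJ

Unit productions: J->S, Y->J.
Unit pairs (A ⇒* B via units): (J,S), (Y,J), (Y,S).
S: inherits non-unit rules of {S} → YY | g.
J: inherits non-unit rules of {J, S} → ScJ | YY | g.
Y: inherits non-unit rules of {J, S, Y} → JJS | ScJ | YY | g.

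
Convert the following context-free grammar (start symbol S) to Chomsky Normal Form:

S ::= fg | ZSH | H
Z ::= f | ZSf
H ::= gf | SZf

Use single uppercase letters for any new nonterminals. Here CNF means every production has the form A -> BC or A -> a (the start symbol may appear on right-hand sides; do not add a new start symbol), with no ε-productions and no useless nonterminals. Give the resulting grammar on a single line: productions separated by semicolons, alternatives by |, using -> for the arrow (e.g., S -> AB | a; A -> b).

No ε-productions.
After unit-elimination: S -> fg | gf | SZf | ZSH; H -> gf | SZf; Z -> f | ZSf.
TERM: introduce A -> f, B -> g and substitute in every rule of length ≥2.
BIN: H -> SZA becomes H -> SC, C -> ZA; S -> SZA becomes S -> SD, D -> ZA; S -> ZSH becomes S -> ZE, E -> SH; Z -> ZSA becomes Z -> ZF, F -> SA.

S -> AB | BA | SD | ZE; A -> f; B -> g; C -> ZA; D -> ZA; E -> SH; F -> SA; H -> BA | SC; Z -> f | ZF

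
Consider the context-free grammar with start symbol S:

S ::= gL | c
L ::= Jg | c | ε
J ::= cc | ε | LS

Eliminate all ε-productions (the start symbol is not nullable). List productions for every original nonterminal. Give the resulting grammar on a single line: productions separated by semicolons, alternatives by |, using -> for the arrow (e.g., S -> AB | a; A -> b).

Nullable set: {J, L}.
S -> gL: L nullable, giving g | gL.
Drop J -> ε.
J -> LS: L nullable, giving LS | S.
Drop L -> ε.
L -> Jg: J nullable, giving Jg | g.
Unchanged (no nullable symbols): S -> c; J -> cc; L -> c.

S -> c | g | gL; J -> S | LS | cc; L -> c | g | Jg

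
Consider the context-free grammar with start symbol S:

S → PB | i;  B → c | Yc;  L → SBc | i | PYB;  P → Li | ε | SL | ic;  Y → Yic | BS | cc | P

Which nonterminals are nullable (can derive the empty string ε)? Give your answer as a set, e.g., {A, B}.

Directly nullable (have an ε-rule): {P}.
Y is nullable via Y -> P (every symbol on the right is already known nullable).
Not nullable: B, L, S — each has a terminal in every rule's right-hand side or depends on a non-nullable symbol.

{P, Y}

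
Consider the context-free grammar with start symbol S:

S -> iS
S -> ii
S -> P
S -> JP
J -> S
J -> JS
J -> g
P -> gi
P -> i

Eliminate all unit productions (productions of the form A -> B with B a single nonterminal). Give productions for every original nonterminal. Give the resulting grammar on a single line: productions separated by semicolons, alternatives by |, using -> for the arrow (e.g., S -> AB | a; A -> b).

Unit productions: J->S, S->P.
Unit pairs (A ⇒* B via units): (J,P), (J,S), (S,P).
S: inherits non-unit rules of {P, S} → JP | gi | i | iS | ii.
J: inherits non-unit rules of {J, P, S} → JP | JS | g | gi | i | iS | ii.
P: inherits non-unit rules of {P} → gi | i.

S -> i | JP | gi | iS | ii; J -> g | i | JP | JS | gi | iS | ii; P -> i | gi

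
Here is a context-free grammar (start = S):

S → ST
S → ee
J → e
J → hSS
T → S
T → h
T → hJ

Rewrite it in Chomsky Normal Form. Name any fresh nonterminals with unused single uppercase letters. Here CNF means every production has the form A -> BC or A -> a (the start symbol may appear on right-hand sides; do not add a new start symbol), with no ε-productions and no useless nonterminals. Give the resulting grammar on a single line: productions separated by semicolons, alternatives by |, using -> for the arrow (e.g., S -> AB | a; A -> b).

S -> BB | ST; A -> h; B -> e; C -> SS; J -> e | AC; T -> h | AJ | BB | ST

No ε-productions.
After unit-elimination: S -> ST | ee; J -> e | hSS; T -> h | ST | ee | hJ.
TERM: introduce B -> e, A -> h and substitute in every rule of length ≥2.
BIN: J -> ASS becomes J -> AC, C -> SS.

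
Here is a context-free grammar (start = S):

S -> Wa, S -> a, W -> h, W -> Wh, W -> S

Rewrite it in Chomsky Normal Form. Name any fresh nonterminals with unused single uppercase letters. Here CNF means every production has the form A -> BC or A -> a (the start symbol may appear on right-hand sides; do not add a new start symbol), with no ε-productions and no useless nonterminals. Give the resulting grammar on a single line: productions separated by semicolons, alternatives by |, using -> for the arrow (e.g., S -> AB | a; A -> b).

No ε-productions.
After unit-elimination: S -> a | Wa; W -> a | h | Wa | Wh.
TERM: introduce A -> a, B -> h and substitute in every rule of length ≥2.

S -> a | WA; A -> a; B -> h; W -> a | h | WA | WB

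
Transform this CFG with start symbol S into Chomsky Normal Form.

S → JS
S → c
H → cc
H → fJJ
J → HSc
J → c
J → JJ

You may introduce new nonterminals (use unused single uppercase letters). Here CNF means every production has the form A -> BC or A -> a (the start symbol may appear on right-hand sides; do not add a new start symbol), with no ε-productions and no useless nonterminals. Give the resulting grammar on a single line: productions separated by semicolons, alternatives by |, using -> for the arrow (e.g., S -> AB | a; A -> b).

No ε-productions.
No unit productions to eliminate.
TERM: introduce A -> c, B -> f and substitute in every rule of length ≥2.
BIN: H -> BJJ becomes H -> BC, C -> JJ; J -> HSA becomes J -> HD, D -> SA.

S -> c | JS; A -> c; B -> f; C -> JJ; D -> SA; H -> AA | BC; J -> c | HD | JJ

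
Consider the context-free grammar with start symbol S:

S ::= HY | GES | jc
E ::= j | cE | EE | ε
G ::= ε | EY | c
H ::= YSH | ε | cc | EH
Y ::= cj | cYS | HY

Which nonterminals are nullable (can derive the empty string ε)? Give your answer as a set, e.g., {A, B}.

Directly nullable (have an ε-rule): {E, G, H}.
Not nullable: S, Y — each has a terminal in every rule's right-hand side or depends on a non-nullable symbol.

{E, G, H}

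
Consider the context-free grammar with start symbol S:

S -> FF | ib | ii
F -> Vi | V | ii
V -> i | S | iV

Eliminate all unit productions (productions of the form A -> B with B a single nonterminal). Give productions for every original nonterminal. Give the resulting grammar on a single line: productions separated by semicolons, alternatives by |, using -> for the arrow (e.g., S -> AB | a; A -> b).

S -> FF | ib | ii; F -> i | FF | Vi | iV | ib | ii; V -> i | FF | iV | ib | ii

Unit productions: F->V, V->S.
Unit pairs (A ⇒* B via units): (F,S), (F,V), (V,S).
S: inherits non-unit rules of {S} → FF | ib | ii.
F: inherits non-unit rules of {F, S, V} → FF | Vi | i | iV | ib | ii.
V: inherits non-unit rules of {S, V} → FF | i | iV | ib | ii.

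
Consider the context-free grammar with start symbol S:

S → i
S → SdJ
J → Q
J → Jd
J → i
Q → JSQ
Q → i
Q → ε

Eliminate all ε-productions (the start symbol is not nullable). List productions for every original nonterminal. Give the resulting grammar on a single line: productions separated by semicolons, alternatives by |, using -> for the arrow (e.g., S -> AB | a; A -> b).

Nullable set: {J, Q}.
S -> SdJ: J nullable, giving Sd | SdJ.
J -> Jd: J nullable, giving Jd | d.
J -> Q: Q nullable, giving Q.
Drop Q -> ε.
Q -> JSQ: J, Q nullable, giving JS | JSQ | S | SQ.
Unchanged (no nullable symbols): S -> i; J -> i; Q -> i.

S -> i | Sd | SdJ; J -> Q | d | i | Jd; Q -> S | i | JS | SQ | JSQ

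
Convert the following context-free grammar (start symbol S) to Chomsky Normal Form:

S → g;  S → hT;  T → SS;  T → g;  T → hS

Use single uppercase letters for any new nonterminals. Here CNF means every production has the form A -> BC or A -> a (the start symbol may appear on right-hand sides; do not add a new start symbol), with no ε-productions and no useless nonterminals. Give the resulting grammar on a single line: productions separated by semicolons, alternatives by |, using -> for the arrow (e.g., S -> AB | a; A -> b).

No ε-productions.
No unit productions to eliminate.
TERM: introduce A -> h and substitute in every rule of length ≥2.

S -> g | AT; A -> h; T -> g | AS | SS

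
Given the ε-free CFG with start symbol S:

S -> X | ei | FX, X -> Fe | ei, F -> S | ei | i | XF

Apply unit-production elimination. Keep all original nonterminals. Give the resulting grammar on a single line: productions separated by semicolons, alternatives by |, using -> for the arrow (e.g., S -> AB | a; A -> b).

Unit productions: F->S, S->X.
Unit pairs (A ⇒* B via units): (F,S), (F,X), (S,X).
S: inherits non-unit rules of {S, X} → FX | Fe | ei.
F: inherits non-unit rules of {F, S, X} → FX | Fe | XF | ei | i.
X: inherits non-unit rules of {X} → Fe | ei.

S -> FX | Fe | ei; F -> i | FX | Fe | XF | ei; X -> Fe | ei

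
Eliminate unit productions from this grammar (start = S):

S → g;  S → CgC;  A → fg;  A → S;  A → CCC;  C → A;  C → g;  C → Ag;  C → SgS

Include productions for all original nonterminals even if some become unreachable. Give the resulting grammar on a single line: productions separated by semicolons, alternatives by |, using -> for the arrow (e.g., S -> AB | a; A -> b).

S -> g | CgC; A -> g | fg | CCC | CgC; C -> g | Ag | fg | CCC | CgC | SgS

Unit productions: A->S, C->A.
Unit pairs (A ⇒* B via units): (A,S), (C,A), (C,S).
S: inherits non-unit rules of {S} → CgC | g.
A: inherits non-unit rules of {A, S} → CCC | CgC | fg | g.
C: inherits non-unit rules of {A, C, S} → Ag | CCC | CgC | SgS | fg | g.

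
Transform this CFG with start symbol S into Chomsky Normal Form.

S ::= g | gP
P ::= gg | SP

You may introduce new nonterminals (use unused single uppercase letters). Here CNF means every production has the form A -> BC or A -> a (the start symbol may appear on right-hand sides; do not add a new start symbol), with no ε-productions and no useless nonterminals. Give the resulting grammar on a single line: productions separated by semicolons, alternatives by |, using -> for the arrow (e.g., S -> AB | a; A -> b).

No ε-productions.
No unit productions to eliminate.
TERM: introduce A -> g and substitute in every rule of length ≥2.

S -> g | AP; A -> g; P -> AA | SP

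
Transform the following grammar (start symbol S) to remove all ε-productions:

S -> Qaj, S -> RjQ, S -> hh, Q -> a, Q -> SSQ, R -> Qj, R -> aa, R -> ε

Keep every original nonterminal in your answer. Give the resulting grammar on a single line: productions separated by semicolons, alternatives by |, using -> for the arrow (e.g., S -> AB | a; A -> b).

S -> hh | jQ | Qaj | RjQ; Q -> a | SSQ; R -> Qj | aa

Nullable set: {R}.
S -> RjQ: R nullable, giving RjQ | jQ.
Drop R -> ε.
Unchanged (no nullable symbols): S -> Qaj; S -> hh; Q -> SSQ; Q -> a; R -> Qj; R -> aa.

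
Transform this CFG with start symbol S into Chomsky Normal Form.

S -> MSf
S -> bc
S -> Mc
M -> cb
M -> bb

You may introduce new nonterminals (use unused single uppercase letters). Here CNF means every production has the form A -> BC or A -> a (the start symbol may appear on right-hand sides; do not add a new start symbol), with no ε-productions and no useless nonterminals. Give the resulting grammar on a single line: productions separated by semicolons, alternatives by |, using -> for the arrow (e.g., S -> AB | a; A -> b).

S -> AB | MB | MD; A -> b; B -> c; C -> f; D -> SC; M -> AA | BA

No ε-productions.
No unit productions to eliminate.
TERM: introduce A -> b, B -> c, C -> f and substitute in every rule of length ≥2.
BIN: S -> MSC becomes S -> MD, D -> SC.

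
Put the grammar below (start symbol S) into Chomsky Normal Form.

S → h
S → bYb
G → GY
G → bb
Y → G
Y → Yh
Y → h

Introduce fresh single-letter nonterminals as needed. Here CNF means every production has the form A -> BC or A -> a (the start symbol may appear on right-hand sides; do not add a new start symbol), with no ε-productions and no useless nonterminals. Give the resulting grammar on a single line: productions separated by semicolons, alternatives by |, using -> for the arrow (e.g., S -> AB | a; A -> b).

No ε-productions.
After unit-elimination: S -> h | bYb; G -> GY | bb; Y -> h | GY | Yh | bb.
TERM: introduce A -> b, B -> h and substitute in every rule of length ≥2.
BIN: S -> AYA becomes S -> AC, C -> YA.

S -> h | AC; A -> b; B -> h; C -> YA; G -> AA | GY; Y -> h | AA | GY | YB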